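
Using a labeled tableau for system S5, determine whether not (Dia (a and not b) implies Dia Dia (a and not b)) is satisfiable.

Unsatisfiable

1. not (Dia (a and not b) implies Dia Dia (a and not b)), w0
2. Dia (a and not b), w0
3. not Dia Dia (a and not b), w0
4. not Dia (a and not b), w0
5. not (a and not b), w0
6. b, w0
7. a and not b, w1
8. a, w1
9. not b, w1
10. not Dia (a and not b), w1
11. not (a and not b), w1
12. b, w1
Accessibility: w0Rw0, w0Rw1, w1Rw0, w1Rw1
Branch closes: b and not b both at w1.
Every branch closes; the branch above is one of them.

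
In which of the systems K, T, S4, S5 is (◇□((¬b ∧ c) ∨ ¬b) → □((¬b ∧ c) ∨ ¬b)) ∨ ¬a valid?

S5

S4-tableau for the negation ¬((◇□((¬b ∧ c) ∨ ¬b) → □((¬b ∧ c) ∨ ¬b)) ∨ ¬a):
1. ¬((◇□((¬b ∧ c) ∨ ¬b) → □((¬b ∧ c) ∨ ¬b)) ∨ ¬a), u
2. ¬(◇□((¬b ∧ c) ∨ ¬b) → □((¬b ∧ c) ∨ ¬b)), u
3. a, u
4. ◇□((¬b ∧ c) ∨ ¬b), u
5. ¬□((¬b ∧ c) ∨ ¬b), u
6. □((¬b ∧ c) ∨ ¬b), v
7. (¬b ∧ c) ∨ ¬b, v
8. ¬b, v
9. ¬((¬b ∧ c) ∨ ¬b), w
10. ¬(¬b ∧ c), w
11. b, w
12. ¬c, w
Accessibility: uRu, uRv, uRw, vRv, wRw
Complete open branch: countermodel on an S4-frame, so not valid in S4, nor in K, T (the same frame is also a K-frame and a T-frame).
S5-tableau for the negation ¬((◇□((¬b ∧ c) ∨ ¬b) → □((¬b ∧ c) ∨ ¬b)) ∨ ¬a):
1. ¬((◇□((¬b ∧ c) ∨ ¬b) → □((¬b ∧ c) ∨ ¬b)) ∨ ¬a), u
2. ¬(◇□((¬b ∧ c) ∨ ¬b) → □((¬b ∧ c) ∨ ¬b)), u
3. a, u
4. ◇□((¬b ∧ c) ∨ ¬b), u
5. ¬□((¬b ∧ c) ∨ ¬b), u
6. □((¬b ∧ c) ∨ ¬b), v
7. (¬b ∧ c) ∨ ¬b, u
8. (¬b ∧ c) ∨ ¬b, v
9. ¬b ∧ c, u
10. ¬b, u
11. c, u
12. ¬b ∧ c, v
13. ¬b, v
14. c, v
15. ¬((¬b ∧ c) ∨ ¬b), w
16. ¬(¬b ∧ c), w
17. b, w
18. (¬b ∧ c) ∨ ¬b, w
19. ¬c, w
20. ¬b ∧ c, w
21. ¬b, w
22. c, w
Accessibility: uRu, uRv, uRw, vRu, vRv, vRw, wRu, wRv, wRw
Branch closes: b and ¬b both at w.
Every branch closes (one shown): valid in S5.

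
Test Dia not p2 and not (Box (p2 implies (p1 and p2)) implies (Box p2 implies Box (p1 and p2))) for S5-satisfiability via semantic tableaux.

1. Dia not p2 and not (Box (p2 implies (p1 and p2)) implies (Box p2 implies Box (p1 and p2))), u
2. Dia not p2, u   [and-rule on 1]
3. not (Box (p2 implies (p1 and p2)) implies (Box p2 implies Box (p1 and p2))), u   [and-rule on 1]
4. Box (p2 implies (p1 and p2)), u   [neg-implies-rule on 3]
5. not (Box p2 implies Box (p1 and p2)), u   [neg-implies-rule on 3]
6. Box p2, u   [neg-implies-rule on 5]
7. not Box (p1 and p2), u   [neg-implies-rule on 5]
8. p2 implies (p1 and p2), u   [Box-rule on 4 via uRu]
9. p2, u   [Box-rule on 6 via uRu]
10. p1 and p2, u   [implies-rule on 8 (branches; this branch)]
11. p1, u   [and-rule on 10]
12. not p2, v   [Dia-rule on 2: fresh world v, uRv]
13. p2 implies (p1 and p2), v   [Box-rule on 4 via uRv]
14. p2, v   [Box-rule on 6 via uRv]
Accessibility: uRu, uRv, vRu, vRv
Branch closes: p2 and not p2 both at v.
Every branch closes; the branch above is one of them.

Unsatisfiable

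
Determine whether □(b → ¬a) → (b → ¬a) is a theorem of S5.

Valid in S5

Tableau for the negation ¬(□(b → ¬a) → (b → ¬a)):
1. ¬(□(b → ¬a) → (b → ¬a)), w0
2. □(b → ¬a), w0
3. ¬(b → ¬a), w0
4. b, w0
5. a, w0
6. b → ¬a, w0
7. ¬a, w0
Accessibility: w0Rw0
Branch closes: a and ¬a both at w0.
Every branch of the negation's tableau closes; the branch above is one of them.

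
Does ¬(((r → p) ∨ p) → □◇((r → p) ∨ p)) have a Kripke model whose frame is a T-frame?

1. ¬(((r → p) ∨ p) → □◇((r → p) ∨ p)), u
2. (r → p) ∨ p, u   [¬→-rule on 1]
3. ¬□◇((r → p) ∨ p), u   [¬→-rule on 1]
4. p, u   [∨-rule on 2 (branches; this branch)]
5. ¬◇((r → p) ∨ p), v   [¬□-rule on 3: fresh world v, uRv]
6. ¬((r → p) ∨ p), v   [¬◇-rule on 5 via vRv]
7. ¬(r → p), v   [¬∨-rule on 6]
8. ¬p, v   [¬∨-rule on 6]
9. r, v   [¬→-rule on 7]
Accessibility: uRu, uRv, vRv

Satisfiable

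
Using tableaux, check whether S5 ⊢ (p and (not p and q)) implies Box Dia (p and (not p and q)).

Valid in S5

Tableau for the negation not ((p and (not p and q)) implies Box Dia (p and (not p and q))):
1. not ((p and (not p and q)) implies Box Dia (p and (not p and q))), w0
2. p and (not p and q), w0   [neg-implies-rule on 1]
3. not Box Dia (p and (not p and q)), w0   [neg-implies-rule on 1]
4. p, w0   [and-rule on 2]
5. not p and q, w0   [and-rule on 2]
6. not p, w0   [and-rule on 5]
7. q, w0   [and-rule on 5]
Accessibility: w0Rw0
Branch closes: p and not p both at w0.
All branches of the negation close; one closing branch shown above.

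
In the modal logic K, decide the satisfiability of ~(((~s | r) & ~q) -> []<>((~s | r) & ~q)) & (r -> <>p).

1. ~(((~s | r) & ~q) -> []<>((~s | r) & ~q)) & (r -> <>p), w0
2. ~(((~s | r) & ~q) -> []<>((~s | r) & ~q)), w0   [&-rule on 1]
3. r -> <>p, w0   [&-rule on 1]
4. (~s | r) & ~q, w0   [~->-rule on 2]
5. ~[]<>((~s | r) & ~q), w0   [~->-rule on 2]
6. ~s | r, w0   [&-rule on 4]
7. ~q, w0   [&-rule on 4]
8. <>p, w0   [->-rule on 3 (branches; this branch)]
9. r, w0   [|-rule on 6 (branches; this branch)]
10. ~<>((~s | r) & ~q), w1   [~[]-rule on 5: fresh world w1, w0Rw1]
11. p, w2   [<>-rule on 8: fresh world w2, w0Rw2]
Accessibility: w0Rw1, w0Rw2

Yes, satisfiable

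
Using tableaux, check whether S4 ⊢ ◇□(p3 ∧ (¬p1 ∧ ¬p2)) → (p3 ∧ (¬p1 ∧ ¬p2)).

Tableau for the negation ¬(◇□(p3 ∧ (¬p1 ∧ ¬p2)) → (p3 ∧ (¬p1 ∧ ¬p2))):
1. ¬(◇□(p3 ∧ (¬p1 ∧ ¬p2)) → (p3 ∧ (¬p1 ∧ ¬p2))), w0
2. ◇□(p3 ∧ (¬p1 ∧ ¬p2)), w0
3. ¬(p3 ∧ (¬p1 ∧ ¬p2)), w0
4. ¬(¬p1 ∧ ¬p2), w0
5. p2, w0
6. □(p3 ∧ (¬p1 ∧ ¬p2)), w1
7. p3 ∧ (¬p1 ∧ ¬p2), w1
8. p3, w1
9. ¬p1 ∧ ¬p2, w1
10. ¬p1, w1
11. ¬p2, w1
Accessibility: w0Rw0, w0Rw1, w1Rw1
The negation has an open branch (countermodel exists).

Not valid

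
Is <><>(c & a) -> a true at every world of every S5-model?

No, not valid

Tableau for the negation ~(<><>(c & a) -> a):
1. ~(<><>(c & a) -> a), 0
2. <><>(c & a), 0
3. ~a, 0
4. <>(c & a), 1
5. c & a, 2
6. c, 2
7. a, 2
Accessibility: 0R0, 0R1, 0R2, 1R0, 1R1, 1R2, 2R0, 2R1, 2R2
The negation has an open branch (countermodel exists).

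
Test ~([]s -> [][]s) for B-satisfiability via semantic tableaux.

1. ~([]s -> [][]s), u
2. []s, u
3. ~[][]s, u
4. s, u
5. ~[]s, v
6. s, v
7. ~s, w
Accessibility: uRu, uRv, vRu, vRv, vRw, wRv, wRw

Satisfiable (open branch found)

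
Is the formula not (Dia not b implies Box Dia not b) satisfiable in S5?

No, unsatisfiable

1. not (Dia not b implies Box Dia not b), 0
2. Dia not b, 0
3. not Box Dia not b, 0
4. not b, 1
5. not Dia not b, 2
6. b, 0
7. b, 1
Accessibility: 0R0, 0R1, 0R2, 1R0, 1R1, 1R2, 2R0, 2R1, 2R2
Branch closes: b and not b both at 1.
Every branch closes; the branch above is one of them.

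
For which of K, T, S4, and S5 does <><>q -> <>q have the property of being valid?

S4, S5

S4-tableau for the negation ~(<><>q -> <>q):
1. ~(<><>q -> <>q), w0
2. <><>q, w0
3. ~<>q, w0
4. ~q, w0
5. <>q, w1
6. ~q, w1
7. q, w2
8. ~q, w2
Accessibility: w0Rw0, w0Rw1, w0Rw2, w1Rw1, w1Rw2, w2Rw2
Branch closes: q and ~q both at w2.
Every branch closes (one shown): valid in S4, hence also in S5 (every theorem of S4 is a theorem of S5).
T-tableau for the negation ~(<><>q -> <>q):
1. ~(<><>q -> <>q), w0
2. <><>q, w0
3. ~<>q, w0
4. ~q, w0
5. <>q, w1
6. ~q, w1
7. q, w2
Accessibility: w0Rw0, w0Rw1, w1Rw1, w1Rw2, w2Rw2
Complete open branch: countermodel on a T-frame, so not valid in T, nor in K (the same frame is also a K-frame).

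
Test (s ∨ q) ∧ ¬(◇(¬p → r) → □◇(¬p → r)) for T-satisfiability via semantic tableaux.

1. (s ∨ q) ∧ ¬(◇(¬p → r) → □◇(¬p → r)), u
2. s ∨ q, u
3. ¬(◇(¬p → r) → □◇(¬p → r)), u
4. ◇(¬p → r), u
5. ¬□◇(¬p → r), u
6. q, u
7. ¬p → r, v
8. r, v
9. ¬◇(¬p → r), w
10. ¬(¬p → r), w
11. ¬p, w
12. ¬r, w
Accessibility: uRu, uRv, uRw, vRv, wRw

Satisfiable (open branch found)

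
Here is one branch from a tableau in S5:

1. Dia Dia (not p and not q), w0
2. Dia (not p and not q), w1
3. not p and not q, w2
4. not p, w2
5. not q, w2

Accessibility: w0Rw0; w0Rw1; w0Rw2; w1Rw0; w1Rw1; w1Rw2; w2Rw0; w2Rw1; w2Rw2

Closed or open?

Not closed

No atom appears with both signs at the same world.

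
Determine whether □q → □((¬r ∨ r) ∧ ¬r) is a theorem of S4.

Not valid

Tableau for the negation ¬(□q → □((¬r ∨ r) ∧ ¬r)):
1. ¬(□q → □((¬r ∨ r) ∧ ¬r)), w0
2. □q, w0   [¬→-rule on 1]
3. ¬□((¬r ∨ r) ∧ ¬r), w0   [¬→-rule on 1]
4. q, w0   [□-rule on 2 via w0Rw0]
5. ¬((¬r ∨ r) ∧ ¬r), w1   [¬□-rule on 3: fresh world w1, w0Rw1]
6. q, w1   [□-rule on 2 via w0Rw1]
7. r, w1   [¬∧-rule on 5 (branches; this branch)]
Accessibility: w0Rw0, w0Rw1, w1Rw1
The negation has an open branch (countermodel exists).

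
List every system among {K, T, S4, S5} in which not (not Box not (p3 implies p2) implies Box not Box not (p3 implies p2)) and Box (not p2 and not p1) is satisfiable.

K, T, S4

S4-tableau for the formula:
1. not (not Box not (p3 implies p2) implies Box not Box not (p3 implies p2)) and Box (not p2 and not p1), 0
2. not (not Box not (p3 implies p2) implies Box not Box not (p3 implies p2)), 0
3. Box (not p2 and not p1), 0
4. not Box not (p3 implies p2), 0
5. not Box not Box not (p3 implies p2), 0
6. not p2 and not p1, 0
7. not p2, 0
8. not p1, 0
9. p3 implies p2, 1
10. not p2 and not p1, 1
11. not p2, 1
12. not p1, 1
13. not p3, 1
14. Box not (p3 implies p2), 2
15. not p2 and not p1, 2
16. not p2, 2
17. not p1, 2
18. not (p3 implies p2), 2
19. p3, 2
Accessibility: 0R0, 0R1, 0R2, 1R1, 2R2
Complete open branch: satisfiable in S4, hence also in K, T (this S4-model is also a K-model and a T-model).
S5-tableau for the formula:
1. not (not Box not (p3 implies p2) implies Box not Box not (p3 implies p2)) and Box (not p2 and not p1), 0
2. not (not Box not (p3 implies p2) implies Box not Box not (p3 implies p2)), 0
3. Box (not p2 and not p1), 0
4. not Box not (p3 implies p2), 0
5. not Box not Box not (p3 implies p2), 0
6. not p2 and not p1, 0
7. not p2, 0
8. not p1, 0
9. p3 implies p2, 1
10. not p2 and not p1, 1
11. not p2, 1
12. not p1, 1
13. not p3, 1
14. Box not (p3 implies p2), 2
15. not p2 and not p1, 2
16. not p2, 2
17. not p1, 2
18. not (p3 implies p2), 0
19. p3, 0
20. not (p3 implies p2), 1
21. p3, 1
Accessibility: 0R0, 0R1, 0R2, 1R0, 1R1, 1R2, 2R0, 2R1, 2R2
Branch closes: p3 and not p3 both at 1.
Every branch closes (one shown): unsatisfiable in S5.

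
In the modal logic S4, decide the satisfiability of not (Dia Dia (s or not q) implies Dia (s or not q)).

Unsatisfiable (every branch closes)

1. not (Dia Dia (s or not q) implies Dia (s or not q)), 0
2. Dia Dia (s or not q), 0
3. not Dia (s or not q), 0
4. not (s or not q), 0
5. not s, 0
6. q, 0
7. Dia (s or not q), 1
8. not (s or not q), 1
9. not s, 1
10. q, 1
11. s or not q, 2
12. not (s or not q), 2
13. not s, 2
14. q, 2
15. not q, 2
Accessibility: 0R0, 0R1, 0R2, 1R1, 1R2, 2R2
Branch closes: q and not q both at 2.
(One branch shown.) All branches close.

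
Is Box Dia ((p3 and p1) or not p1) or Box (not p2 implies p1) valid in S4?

Invalid (countermodel exists)

Tableau for the negation not (Box Dia ((p3 and p1) or not p1) or Box (not p2 implies p1)):
1. not (Box Dia ((p3 and p1) or not p1) or Box (not p2 implies p1)), 0
2. not Box Dia ((p3 and p1) or not p1), 0
3. not Box (not p2 implies p1), 0
4. not Dia ((p3 and p1) or not p1), 1
5. not ((p3 and p1) or not p1), 1
6. not (p3 and p1), 1
7. p1, 1
8. not p3, 1
9. not (not p2 implies p1), 2
10. not p2, 2
11. not p1, 2
Accessibility: 0R0, 0R1, 0R2, 1R1, 2R2
The negation has an open branch (countermodel exists).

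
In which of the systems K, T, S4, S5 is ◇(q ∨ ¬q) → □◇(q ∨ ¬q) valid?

T, S4, S5

T-tableau for the negation ¬(◇(q ∨ ¬q) → □◇(q ∨ ¬q)):
1. ¬(◇(q ∨ ¬q) → □◇(q ∨ ¬q)), w0
2. ◇(q ∨ ¬q), w0
3. ¬□◇(q ∨ ¬q), w0
4. q ∨ ¬q, w1
5. ¬q, w1
6. ¬◇(q ∨ ¬q), w2
7. ¬(q ∨ ¬q), w2
8. ¬q, w2
9. q, w2
Accessibility: w0Rw0, w0Rw1, w0Rw2, w1Rw1, w2Rw2
Branch closes: q and ¬q both at w2.
Every branch closes (one shown): valid in T, hence also in S4, S5 (every theorem of T is a theorem of S4 and S5).
K-tableau for the negation ¬(◇(q ∨ ¬q) → □◇(q ∨ ¬q)):
1. ¬(◇(q ∨ ¬q) → □◇(q ∨ ¬q)), w0
2. ◇(q ∨ ¬q), w0
3. ¬□◇(q ∨ ¬q), w0
4. q ∨ ¬q, w1
5. ¬q, w1
6. ¬◇(q ∨ ¬q), w2
Accessibility: w0Rw1, w0Rw2
Complete open branch: countermodel on a K-frame, so not valid in K.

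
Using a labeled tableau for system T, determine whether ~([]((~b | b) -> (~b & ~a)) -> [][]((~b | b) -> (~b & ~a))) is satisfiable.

Yes, satisfiable

1. ~([]((~b | b) -> (~b & ~a)) -> [][]((~b | b) -> (~b & ~a))), 0
2. []((~b | b) -> (~b & ~a)), 0   [~->-rule on 1]
3. ~[][]((~b | b) -> (~b & ~a)), 0   [~->-rule on 1]
4. (~b | b) -> (~b & ~a), 0   [[]-rule on 2 via 0R0]
5. ~b & ~a, 0   [->-rule on 4 (branches; this branch)]
6. ~b, 0   [&-rule on 5]
7. ~a, 0   [&-rule on 5]
8. ~[]((~b | b) -> (~b & ~a)), 1   [~[]-rule on 3: fresh world 1, 0R1]
9. (~b | b) -> (~b & ~a), 1   [[]-rule on 2 via 0R1]
10. ~b & ~a, 1   [->-rule on 9 (branches; this branch)]
11. ~b, 1   [&-rule on 10]
12. ~a, 1   [&-rule on 10]
13. ~((~b | b) -> (~b & ~a)), 2   [~[]-rule on 8: fresh world 2, 1R2]
14. ~b | b, 2   [~->-rule on 13]
15. ~(~b & ~a), 2   [~->-rule on 13]
16. b, 2   [|-rule on 14 (branches; this branch)]
17. a, 2   [~&-rule on 15 (branches; this branch)]
Accessibility: 0R0, 0R1, 1R1, 1R2, 2R2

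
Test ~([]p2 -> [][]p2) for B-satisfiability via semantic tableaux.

1. ~([]p2 -> [][]p2), w0
2. []p2, w0   [~->-rule on 1]
3. ~[][]p2, w0   [~->-rule on 1]
4. p2, w0   [[]-rule on 2 via w0Rw0]
5. ~[]p2, w1   [~[]-rule on 3: fresh world w1, w0Rw1]
6. p2, w1   [[]-rule on 2 via w0Rw1]
7. ~p2, w2   [~[]-rule on 5: fresh world w2, w1Rw2]
Accessibility: w0Rw0, w0Rw1, w1Rw0, w1Rw1, w1Rw2, w2Rw1, w2Rw2

Yes, satisfiable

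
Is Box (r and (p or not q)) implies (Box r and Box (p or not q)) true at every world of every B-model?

Tableau for the negation not (Box (r and (p or not q)) implies (Box r and Box (p or not q))):
1. not (Box (r and (p or not q)) implies (Box r and Box (p or not q))), u
2. Box (r and (p or not q)), u   [neg-implies-rule on 1]
3. not (Box r and Box (p or not q)), u   [neg-implies-rule on 1]
4. r and (p or not q), u   [Box-rule on 2 via uRu]
5. r, u   [and-rule on 4]
6. p or not q, u   [and-rule on 4]
7. not Box (p or not q), u   [neg-and-rule on 3 (branches; this branch)]
8. not q, u   [or-rule on 6 (branches; this branch)]
9. not (p or not q), v   [neg-Box-rule on 7: fresh world v, uRv]
10. not p, v   [neg-or-rule on 9]
11. q, v   [neg-or-rule on 9]
12. r and (p or not q), v   [Box-rule on 2 via uRv]
13. r, v   [and-rule on 12]
14. p or not q, v   [and-rule on 12]
15. not q, v   [or-rule on 14 (branches; this branch)]
Accessibility: uRu, uRv, vRu, vRv
Branch closes: q and not q both at v.
Every branch of the negation's tableau closes; the branch above is one of them.

Yes, valid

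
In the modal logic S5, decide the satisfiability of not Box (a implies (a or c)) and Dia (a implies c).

Unsatisfiable

1. not Box (a implies (a or c)) and Dia (a implies c), w0
2. not Box (a implies (a or c)), w0
3. Dia (a implies c), w0
4. not (a implies (a or c)), w1
5. a, w1
6. not (a or c), w1
7. not a, w1
8. not c, w1
Accessibility: w0Rw0, w0Rw1, w1Rw0, w1Rw1
Branch closes: a and not a both at w1.
(One branch shown.) All branches close.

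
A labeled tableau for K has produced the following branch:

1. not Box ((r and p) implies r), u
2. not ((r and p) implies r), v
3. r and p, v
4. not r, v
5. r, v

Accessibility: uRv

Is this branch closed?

Yes, closed

Both r and not r appear at v.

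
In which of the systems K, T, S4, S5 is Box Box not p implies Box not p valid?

T, S4, S5

T-tableau for the negation not (Box Box not p implies Box not p):
1. not (Box Box not p implies Box not p), 0
2. Box Box not p, 0
3. not Box not p, 0
4. Box not p, 0
5. not p, 0
6. p, 1
7. Box not p, 1
8. not p, 1
Accessibility: 0R0, 0R1, 1R1
Branch closes: p and not p both at 1.
Every branch closes (one shown): valid in T, hence also in S4, S5 (every theorem of T is a theorem of S4 and S5).
K-tableau for the negation not (Box Box not p implies Box not p):
1. not (Box Box not p implies Box not p), 0
2. Box Box not p, 0
3. not Box not p, 0
4. p, 1
5. Box not p, 1
Accessibility: 0R1
Complete open branch: countermodel on a K-frame, so not valid in K.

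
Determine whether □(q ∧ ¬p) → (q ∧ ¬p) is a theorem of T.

Tableau for the negation ¬(□(q ∧ ¬p) → (q ∧ ¬p)):
1. ¬(□(q ∧ ¬p) → (q ∧ ¬p)), u
2. □(q ∧ ¬p), u
3. ¬(q ∧ ¬p), u
4. q ∧ ¬p, u
5. q, u
6. ¬p, u
7. p, u
Accessibility: uRu
Branch closes: p and ¬p both at u.
Every branch of the negation's tableau closes; the branch above is one of them.

Valid in T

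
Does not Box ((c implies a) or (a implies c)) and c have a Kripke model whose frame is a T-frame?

No, unsatisfiable

1. not Box ((c implies a) or (a implies c)) and c, w0
2. not Box ((c implies a) or (a implies c)), w0   [and-rule on 1]
3. c, w0   [and-rule on 1]
4. not ((c implies a) or (a implies c)), w1   [neg-Box-rule on 2: fresh world w1, w0Rw1]
5. not (c implies a), w1   [neg-or-rule on 4]
6. not (a implies c), w1   [neg-or-rule on 4]
7. c, w1   [neg-implies-rule on 5]
8. not a, w1   [neg-implies-rule on 5]
9. a, w1   [neg-implies-rule on 6]
10. not c, w1   [neg-implies-rule on 6]
Accessibility: w0Rw0, w0Rw1, w1Rw1
Branch closes: a and not a both at w1.
Every branch closes; the branch above is one of them.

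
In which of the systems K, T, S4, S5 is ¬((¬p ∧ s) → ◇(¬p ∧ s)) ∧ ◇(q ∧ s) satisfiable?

T-tableau for the formula:
1. ¬((¬p ∧ s) → ◇(¬p ∧ s)) ∧ ◇(q ∧ s), w0
2. ¬((¬p ∧ s) → ◇(¬p ∧ s)), w0   [∧-rule on 1]
3. ◇(q ∧ s), w0   [∧-rule on 1]
4. ¬p ∧ s, w0   [¬→-rule on 2]
5. ¬◇(¬p ∧ s), w0   [¬→-rule on 2]
6. ¬p, w0   [∧-rule on 4]
7. s, w0   [∧-rule on 4]
8. ¬(¬p ∧ s), w0   [¬◇-rule on 5 via w0Rw0]
9. ¬s, w0   [¬∧-rule on 8 (branches; this branch)]
Accessibility: w0Rw0
Branch closes: s and ¬s both at w0.
Every branch closes (one shown): unsatisfiable in T, hence also in S4, S5 (every S4/S5-frame is a T-frame).
K-tableau for the formula:
1. ¬((¬p ∧ s) → ◇(¬p ∧ s)) ∧ ◇(q ∧ s), w0
2. ¬((¬p ∧ s) → ◇(¬p ∧ s)), w0   [∧-rule on 1]
3. ◇(q ∧ s), w0   [∧-rule on 1]
4. ¬p ∧ s, w0   [¬→-rule on 2]
5. ¬◇(¬p ∧ s), w0   [¬→-rule on 2]
6. ¬p, w0   [∧-rule on 4]
7. s, w0   [∧-rule on 4]
8. q ∧ s, w1   [◇-rule on 3: fresh world w1, w0Rw1]
9. q, w1   [∧-rule on 8]
10. s, w1   [∧-rule on 8]
11. ¬(¬p ∧ s), w1   [¬◇-rule on 5 via w0Rw1]
12. p, w1   [¬∧-rule on 11 (branches; this branch)]
Accessibility: w0Rw1
Complete open branch: satisfiable in K.

K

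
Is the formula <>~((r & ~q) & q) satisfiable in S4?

Yes, satisfiable

1. <>~((r & ~q) & q), 0
2. ~((r & ~q) & q), 1   [<>-rule on 1: fresh world 1, 0R1]
3. ~q, 1   [~&-rule on 2 (branches; this branch)]
Accessibility: 0R0, 0R1, 1R1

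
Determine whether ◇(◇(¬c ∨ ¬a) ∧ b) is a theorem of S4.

Tableau for the negation ¬◇(◇(¬c ∨ ¬a) ∧ b):
1. ¬◇(◇(¬c ∨ ¬a) ∧ b), u
2. ¬(◇(¬c ∨ ¬a) ∧ b), u
3. ¬b, u
Accessibility: uRu
The negation has an open branch (countermodel exists).

Invalid (countermodel exists)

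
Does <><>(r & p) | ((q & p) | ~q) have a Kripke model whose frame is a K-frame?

1. <><>(r & p) | ((q & p) | ~q), w0
2. (q & p) | ~q, w0
3. ~q, w0

Satisfiable (open branch found)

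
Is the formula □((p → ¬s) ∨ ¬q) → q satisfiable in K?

1. □((p → ¬s) ∨ ¬q) → q, 0
2. q, 0

Satisfiable (open branch found)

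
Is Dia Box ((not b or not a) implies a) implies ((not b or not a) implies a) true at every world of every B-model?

Yes, valid

Tableau for the negation not (Dia Box ((not b or not a) implies a) implies ((not b or not a) implies a)):
1. not (Dia Box ((not b or not a) implies a) implies ((not b or not a) implies a)), w0
2. Dia Box ((not b or not a) implies a), w0   [neg-implies-rule on 1]
3. not ((not b or not a) implies a), w0   [neg-implies-rule on 1]
4. not b or not a, w0   [neg-implies-rule on 3]
5. not a, w0   [neg-implies-rule on 3]
6. Box ((not b or not a) implies a), w1   [Dia-rule on 2: fresh world w1, w0Rw1]
7. (not b or not a) implies a, w0   [Box-rule on 6 via w1Rw0]
8. (not b or not a) implies a, w1   [Box-rule on 6 via w1Rw1]
9. not (not b or not a), w0   [implies-rule on 7 (branches; this branch)]
10. b, w0   [neg-or-rule on 9]
11. a, w0   [neg-or-rule on 9]
Accessibility: w0Rw0, w0Rw1, w1Rw0, w1Rw1
Branch closes: a and not a both at w0.
All branches of the negation close; one closing branch shown above.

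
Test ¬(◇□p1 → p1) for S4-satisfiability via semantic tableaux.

1. ¬(◇□p1 → p1), w0
2. ◇□p1, w0
3. ¬p1, w0
4. □p1, w1
5. p1, w1
Accessibility: w0Rw0, w0Rw1, w1Rw1

Satisfiable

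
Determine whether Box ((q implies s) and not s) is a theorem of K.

Invalid (countermodel exists)

Tableau for the negation not Box ((q implies s) and not s):
1. not Box ((q implies s) and not s), w0
2. not ((q implies s) and not s), w1
3. s, w1
Accessibility: w0Rw1
The negation has an open branch (countermodel exists).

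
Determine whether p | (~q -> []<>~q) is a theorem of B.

Tableau for the negation ~(p | (~q -> []<>~q)):
1. ~(p | (~q -> []<>~q)), w0
2. ~p, w0
3. ~(~q -> []<>~q), w0
4. ~q, w0
5. ~[]<>~q, w0
6. ~<>~q, w1
7. q, w0
Accessibility: w0Rw0, w0Rw1, w1Rw0, w1Rw1
Branch closes: q and ~q both at w0.
All branches of the negation close; one closing branch shown above.

Valid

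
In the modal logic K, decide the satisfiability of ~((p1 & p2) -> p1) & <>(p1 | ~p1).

1. ~((p1 & p2) -> p1) & <>(p1 | ~p1), w0
2. ~((p1 & p2) -> p1), w0
3. <>(p1 | ~p1), w0
4. p1 & p2, w0
5. ~p1, w0
6. p1, w0
7. p2, w0
Branch closes: p1 and ~p1 both at w0.
(One branch shown.) All branches close.

No, unsatisfiable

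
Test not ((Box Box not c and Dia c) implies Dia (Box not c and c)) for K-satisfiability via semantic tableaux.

Unsatisfiable

1. not ((Box Box not c and Dia c) implies Dia (Box not c and c)), w0
2. Box Box not c and Dia c, w0
3. not Dia (Box not c and c), w0
4. Box Box not c, w0
5. Dia c, w0
6. c, w1
7. not (Box not c and c), w1
8. Box not c, w1
9. not Box not c, w1
10. c, w2
11. not c, w2
Accessibility: w0Rw1, w1Rw2
Branch closes: c and not c both at w2.
Every branch closes; the branch above is one of them.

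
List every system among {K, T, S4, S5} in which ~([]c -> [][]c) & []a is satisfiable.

K, T

T-tableau for the formula:
1. ~([]c -> [][]c) & []a, u
2. ~([]c -> [][]c), u
3. []a, u
4. []c, u
5. ~[][]c, u
6. a, u
7. c, u
8. ~[]c, v
9. a, v
10. c, v
11. ~c, w
Accessibility: uRu, uRv, vRv, vRw, wRw
Complete open branch: satisfiable in T, hence also in K (this T-model is also a K-model).
S4-tableau for the formula:
1. ~([]c -> [][]c) & []a, u
2. ~([]c -> [][]c), u
3. []a, u
4. []c, u
5. ~[][]c, u
6. a, u
7. c, u
8. ~[]c, v
9. a, v
10. c, v
11. ~c, w
12. a, w
13. c, w
Accessibility: uRu, uRv, uRw, vRv, vRw, wRw
Branch closes: c and ~c both at w.
Every branch closes (one shown): unsatisfiable in S4, hence also in S5 (every S5-frame is an S4-frame).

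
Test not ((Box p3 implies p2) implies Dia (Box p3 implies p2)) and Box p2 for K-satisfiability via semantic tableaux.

1. not ((Box p3 implies p2) implies Dia (Box p3 implies p2)) and Box p2, u
2. not ((Box p3 implies p2) implies Dia (Box p3 implies p2)), u   [and-rule on 1]
3. Box p2, u   [and-rule on 1]
4. Box p3 implies p2, u   [neg-implies-rule on 2]
5. not Dia (Box p3 implies p2), u   [neg-implies-rule on 2]
6. p2, u   [implies-rule on 4 (branches; this branch)]

Satisfiable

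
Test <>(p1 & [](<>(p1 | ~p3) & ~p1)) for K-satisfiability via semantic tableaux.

1. <>(p1 & [](<>(p1 | ~p3) & ~p1)), w0
2. p1 & [](<>(p1 | ~p3) & ~p1), w1
3. p1, w1
4. [](<>(p1 | ~p3) & ~p1), w1
Accessibility: w0Rw1

Satisfiable (open branch found)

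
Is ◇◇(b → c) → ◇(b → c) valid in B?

Not valid

Tableau for the negation ¬(◇◇(b → c) → ◇(b → c)):
1. ¬(◇◇(b → c) → ◇(b → c)), u
2. ◇◇(b → c), u
3. ¬◇(b → c), u
4. ¬(b → c), u
5. b, u
6. ¬c, u
7. ◇(b → c), v
8. ¬(b → c), v
9. b, v
10. ¬c, v
11. b → c, w
12. c, w
Accessibility: uRu, uRv, vRu, vRv, vRw, wRv, wRw
The negation has an open branch (countermodel exists).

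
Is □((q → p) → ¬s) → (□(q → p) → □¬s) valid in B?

Tableau for the negation ¬(□((q → p) → ¬s) → (□(q → p) → □¬s)):
1. ¬(□((q → p) → ¬s) → (□(q → p) → □¬s)), u
2. □((q → p) → ¬s), u
3. ¬(□(q → p) → □¬s), u
4. □(q → p), u
5. ¬□¬s, u
6. (q → p) → ¬s, u
7. q → p, u
8. ¬s, u
9. p, u
10. s, v
11. (q → p) → ¬s, v
12. q → p, v
13. ¬(q → p), v
14. q, v
15. ¬p, v
16. p, v
Accessibility: uRu, uRv, vRu, vRv
Branch closes: p and ¬p both at v.
All branches of the negation close; one closing branch shown above.

Valid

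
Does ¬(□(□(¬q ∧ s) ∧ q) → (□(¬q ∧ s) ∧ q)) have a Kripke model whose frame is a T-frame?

1. ¬(□(□(¬q ∧ s) ∧ q) → (□(¬q ∧ s) ∧ q)), u
2. □(□(¬q ∧ s) ∧ q), u   [¬→-rule on 1]
3. ¬(□(¬q ∧ s) ∧ q), u   [¬→-rule on 1]
4. □(¬q ∧ s) ∧ q, u   [□-rule on 2 via uRu]
5. □(¬q ∧ s), u   [∧-rule on 4]
6. q, u   [∧-rule on 4]
7. ¬q ∧ s, u   [□-rule on 5 via uRu]
8. ¬q, u   [∧-rule on 7]
9. s, u   [∧-rule on 7]
Accessibility: uRu
Branch closes: q and ¬q both at u.
All branches of the tableau close; one closing branch shown above.

Unsatisfiable (every branch closes)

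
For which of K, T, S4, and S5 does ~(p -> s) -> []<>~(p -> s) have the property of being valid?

S5

S5-tableau for the negation ~(~(p -> s) -> []<>~(p -> s)):
1. ~(~(p -> s) -> []<>~(p -> s)), w0
2. ~(p -> s), w0   [~->-rule on 1]
3. ~[]<>~(p -> s), w0   [~->-rule on 1]
4. p, w0   [~->-rule on 2]
5. ~s, w0   [~->-rule on 2]
6. ~<>~(p -> s), w1   [~[]-rule on 3: fresh world w1, w0Rw1]
7. p -> s, w0   [~<>-rule on 6 via w1Rw0]
8. p -> s, w1   [~<>-rule on 6 via w1Rw1]
9. s, w0   [->-rule on 7 (branches; this branch)]
Accessibility: w0Rw0, w0Rw1, w1Rw0, w1Rw1
Branch closes: s and ~s both at w0.
Every branch closes (one shown): valid in S5.
S4-tableau for the negation ~(~(p -> s) -> []<>~(p -> s)):
1. ~(~(p -> s) -> []<>~(p -> s)), w0
2. ~(p -> s), w0   [~->-rule on 1]
3. ~[]<>~(p -> s), w0   [~->-rule on 1]
4. p, w0   [~->-rule on 2]
5. ~s, w0   [~->-rule on 2]
6. ~<>~(p -> s), w1   [~[]-rule on 3: fresh world w1, w0Rw1]
7. p -> s, w1   [~<>-rule on 6 via w1Rw1]
8. s, w1   [->-rule on 7 (branches; this branch)]
Accessibility: w0Rw0, w0Rw1, w1Rw1
Complete open branch: countermodel on an S4-frame, so not valid in S4, nor in K, T (the same frame is also a K-frame and a T-frame).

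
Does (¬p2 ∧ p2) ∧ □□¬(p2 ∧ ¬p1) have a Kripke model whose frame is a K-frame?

1. (¬p2 ∧ p2) ∧ □□¬(p2 ∧ ¬p1), u
2. ¬p2 ∧ p2, u
3. □□¬(p2 ∧ ¬p1), u
4. ¬p2, u
5. p2, u
Branch closes: p2 and ¬p2 both at u.
(One branch shown.) All branches close.

Unsatisfiable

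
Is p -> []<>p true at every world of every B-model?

Tableau for the negation ~(p -> []<>p):
1. ~(p -> []<>p), u
2. p, u   [~->-rule on 1]
3. ~[]<>p, u   [~->-rule on 1]
4. ~<>p, v   [~[]-rule on 3: fresh world v, uRv]
5. ~p, u   [~<>-rule on 4 via vRu]
Accessibility: uRu, uRv, vRu, vRv
Branch closes: p and ~p both at u.
Every branch of the negation's tableau closes; the branch above is one of them.

Yes, valid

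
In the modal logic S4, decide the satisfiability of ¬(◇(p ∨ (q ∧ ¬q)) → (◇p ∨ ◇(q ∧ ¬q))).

1. ¬(◇(p ∨ (q ∧ ¬q)) → (◇p ∨ ◇(q ∧ ¬q))), u
2. ◇(p ∨ (q ∧ ¬q)), u
3. ¬(◇p ∨ ◇(q ∧ ¬q)), u
4. ¬◇p, u
5. ¬◇(q ∧ ¬q), u
6. ¬p, u
7. ¬(q ∧ ¬q), u
8. q, u
9. p ∨ (q ∧ ¬q), v
10. ¬p, v
11. ¬(q ∧ ¬q), v
12. q ∧ ¬q, v
13. q, v
14. ¬q, v
Accessibility: uRu, uRv, vRv
Branch closes: q and ¬q both at v.
Every branch closes; the branch above is one of them.

No, unsatisfiable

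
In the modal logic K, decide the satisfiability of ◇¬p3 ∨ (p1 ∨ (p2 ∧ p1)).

Yes, satisfiable

1. ◇¬p3 ∨ (p1 ∨ (p2 ∧ p1)), w0
2. p1 ∨ (p2 ∧ p1), w0
3. p2 ∧ p1, w0
4. p2, w0
5. p1, w0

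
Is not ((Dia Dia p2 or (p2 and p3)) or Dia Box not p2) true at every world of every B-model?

Tableau for the negation (Dia Dia p2 or (p2 and p3)) or Dia Box not p2:
1. (Dia Dia p2 or (p2 and p3)) or Dia Box not p2, 0
2. Dia Box not p2, 0
3. Box not p2, 1
4. not p2, 0
5. not p2, 1
Accessibility: 0R0, 0R1, 1R0, 1R1
The negation has an open branch (countermodel exists).

Not valid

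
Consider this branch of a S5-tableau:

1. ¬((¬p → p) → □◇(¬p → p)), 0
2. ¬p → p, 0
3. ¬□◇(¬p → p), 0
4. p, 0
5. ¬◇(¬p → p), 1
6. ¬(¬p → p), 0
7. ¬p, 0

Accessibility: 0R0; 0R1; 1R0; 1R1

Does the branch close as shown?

Yes, closed

Both p and ¬p appear at 0.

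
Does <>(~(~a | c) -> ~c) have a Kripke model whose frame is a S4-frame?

Yes, satisfiable

1. <>(~(~a | c) -> ~c), 0
2. ~(~a | c) -> ~c, 1
3. ~c, 1
Accessibility: 0R0, 0R1, 1R1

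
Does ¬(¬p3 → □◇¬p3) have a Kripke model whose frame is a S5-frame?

Unsatisfiable (every branch closes)

1. ¬(¬p3 → □◇¬p3), u
2. ¬p3, u
3. ¬□◇¬p3, u
4. ¬◇¬p3, v
5. p3, u
Accessibility: uRu, uRv, vRu, vRv
Branch closes: p3 and ¬p3 both at u.
Every branch closes; the branch above is one of them.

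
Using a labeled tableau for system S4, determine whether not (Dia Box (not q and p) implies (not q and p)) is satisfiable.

1. not (Dia Box (not q and p) implies (not q and p)), 0
2. Dia Box (not q and p), 0
3. not (not q and p), 0
4. not p, 0
5. Box (not q and p), 1
6. not q and p, 1
7. not q, 1
8. p, 1
Accessibility: 0R0, 0R1, 1R1

Yes, satisfiable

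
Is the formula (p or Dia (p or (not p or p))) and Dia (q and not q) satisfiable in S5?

1. (p or Dia (p or (not p or p))) and Dia (q and not q), 0
2. p or Dia (p or (not p or p)), 0
3. Dia (q and not q), 0
4. Dia (p or (not p or p)), 0
5. q and not q, 1
6. q, 1
7. not q, 1
Accessibility: 0R0, 0R1, 1R0, 1R1
Branch closes: q and not q both at 1.
(One branch shown.) All branches close.

No, unsatisfiable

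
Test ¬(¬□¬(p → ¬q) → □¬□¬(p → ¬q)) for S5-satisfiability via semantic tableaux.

Unsatisfiable

1. ¬(¬□¬(p → ¬q) → □¬□¬(p → ¬q)), 0
2. ¬□¬(p → ¬q), 0   [¬→-rule on 1]
3. ¬□¬□¬(p → ¬q), 0   [¬→-rule on 1]
4. p → ¬q, 1   [¬□-rule on 2: fresh world 1, 0R1]
5. ¬q, 1   [→-rule on 4 (branches; this branch)]
6. □¬(p → ¬q), 2   [¬□-rule on 3: fresh world 2, 0R2]
7. ¬(p → ¬q), 0   [□-rule on 6 via 2R0]
8. p, 0   [¬→-rule on 7]
9. q, 0   [¬→-rule on 7]
10. ¬(p → ¬q), 1   [□-rule on 6 via 2R1]
11. p, 1   [¬→-rule on 10]
12. q, 1   [¬→-rule on 10]
Accessibility: 0R0, 0R1, 0R2, 1R0, 1R1, 1R2, 2R0, 2R1, 2R2
Branch closes: q and ¬q both at 1.
(One branch shown.) All branches close.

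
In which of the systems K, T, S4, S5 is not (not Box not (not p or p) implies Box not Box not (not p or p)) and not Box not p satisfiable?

K-tableau for the formula:
1. not (not Box not (not p or p) implies Box not Box not (not p or p)) and not Box not p, u
2. not (not Box not (not p or p) implies Box not Box not (not p or p)), u
3. not Box not p, u
4. not Box not (not p or p), u
5. not Box not Box not (not p or p), u
6. p, v
7. not p or p, w
8. p, w
9. Box not (not p or p), x
Accessibility: uRv, uRw, uRx
Complete open branch: satisfiable in K.
T-tableau for the formula:
1. not (not Box not (not p or p) implies Box not Box not (not p or p)) and not Box not p, u
2. not (not Box not (not p or p) implies Box not Box not (not p or p)), u
3. not Box not p, u
4. not Box not (not p or p), u
5. not Box not Box not (not p or p), u
6. p, v
7. not p or p, w
8. p, w
9. Box not (not p or p), x
10. not (not p or p), x
11. p, x
12. not p, x
Accessibility: uRu, uRv, uRw, uRx, vRv, wRw, xRx
Branch closes: p and not p both at x.
Every branch closes (one shown): unsatisfiable in T, hence also in S4, S5 (every S4/S5-frame is a T-frame).

K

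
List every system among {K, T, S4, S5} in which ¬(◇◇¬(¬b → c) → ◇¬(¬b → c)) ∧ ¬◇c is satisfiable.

K, T

T-tableau for the formula:
1. ¬(◇◇¬(¬b → c) → ◇¬(¬b → c)) ∧ ¬◇c, u
2. ¬(◇◇¬(¬b → c) → ◇¬(¬b → c)), u   [∧-rule on 1]
3. ¬◇c, u   [∧-rule on 1]
4. ◇◇¬(¬b → c), u   [¬→-rule on 2]
5. ¬◇¬(¬b → c), u   [¬→-rule on 2]
6. ¬c, u   [¬◇-rule on 3 via uRu]
7. ¬b → c, u   [¬◇-rule on 5 via uRu]
8. b, u   [→-rule on 7 (branches; this branch)]
9. ◇¬(¬b → c), v   [◇-rule on 4: fresh world v, uRv]
10. ¬c, v   [¬◇-rule on 3 via uRv]
11. ¬b → c, v   [¬◇-rule on 5 via uRv]
12. b, v   [→-rule on 11 (branches; this branch)]
13. ¬(¬b → c), w   [◇-rule on 9: fresh world w, vRw]
14. ¬b, w   [¬→-rule on 13]
15. ¬c, w   [¬→-rule on 13]
Accessibility: uRu, uRv, vRv, vRw, wRw
Complete open branch: satisfiable in T, hence also in K (this T-model is also a K-model).
S4-tableau for the formula:
1. ¬(◇◇¬(¬b → c) → ◇¬(¬b → c)) ∧ ¬◇c, u
2. ¬(◇◇¬(¬b → c) → ◇¬(¬b → c)), u   [∧-rule on 1]
3. ¬◇c, u   [∧-rule on 1]
4. ◇◇¬(¬b → c), u   [¬→-rule on 2]
5. ¬◇¬(¬b → c), u   [¬→-rule on 2]
6. ¬c, u   [¬◇-rule on 3 via uRu]
7. ¬b → c, u   [¬◇-rule on 5 via uRu]
8. b, u   [→-rule on 7 (branches; this branch)]
9. ◇¬(¬b → c), v   [◇-rule on 4: fresh world v, uRv]
10. ¬c, v   [¬◇-rule on 3 via uRv]
11. ¬b → c, v   [¬◇-rule on 5 via uRv]
12. b, v   [→-rule on 11 (branches; this branch)]
13. ¬(¬b → c), w   [◇-rule on 9: fresh world w, vRw]
14. ¬b, w   [¬→-rule on 13]
15. ¬c, w   [¬→-rule on 13]
16. ¬b → c, w   [¬◇-rule on 5 via uRw]
17. c, w   [→-rule on 16 (branches; this branch)]
Accessibility: uRu, uRv, uRw, vRv, vRw, wRw
Branch closes: c and ¬c both at w.
Every branch closes (one shown): unsatisfiable in S4, hence also in S5 (every S5-frame is an S4-frame).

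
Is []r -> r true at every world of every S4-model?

Yes, valid

Tableau for the negation ~([]r -> r):
1. ~([]r -> r), 0
2. []r, 0
3. ~r, 0
4. r, 0
Accessibility: 0R0
Branch closes: r and ~r both at 0.
All branches of the negation close; one closing branch shown above.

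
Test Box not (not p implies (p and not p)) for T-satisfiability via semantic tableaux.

1. Box not (not p implies (p and not p)), u
2. not (not p implies (p and not p)), u
3. not p, u
4. not (p and not p), u
Accessibility: uRu

Satisfiable (open branch found)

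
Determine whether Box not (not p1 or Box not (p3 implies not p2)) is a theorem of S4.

Tableau for the negation not Box not (not p1 or Box not (p3 implies not p2)):
1. not Box not (not p1 or Box not (p3 implies not p2)), u
2. not p1 or Box not (p3 implies not p2), v
3. Box not (p3 implies not p2), v
4. not (p3 implies not p2), v
5. p3, v
6. p2, v
Accessibility: uRu, uRv, vRv
The negation has an open branch (countermodel exists).

No, not valid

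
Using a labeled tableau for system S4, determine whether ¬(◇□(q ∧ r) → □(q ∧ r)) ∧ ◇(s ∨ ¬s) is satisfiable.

Yes, satisfiable

1. ¬(◇□(q ∧ r) → □(q ∧ r)) ∧ ◇(s ∨ ¬s), w0
2. ¬(◇□(q ∧ r) → □(q ∧ r)), w0   [∧-rule on 1]
3. ◇(s ∨ ¬s), w0   [∧-rule on 1]
4. ◇□(q ∧ r), w0   [¬→-rule on 2]
5. ¬□(q ∧ r), w0   [¬→-rule on 2]
6. s ∨ ¬s, w1   [◇-rule on 3: fresh world w1, w0Rw1]
7. ¬s, w1   [∨-rule on 6 (branches; this branch)]
8. □(q ∧ r), w2   [◇-rule on 4: fresh world w2, w0Rw2]
9. q ∧ r, w2   [□-rule on 8 via w2Rw2]
10. q, w2   [∧-rule on 9]
11. r, w2   [∧-rule on 9]
12. ¬(q ∧ r), w3   [¬□-rule on 5: fresh world w3, w0Rw3]
13. ¬r, w3   [¬∧-rule on 12 (branches; this branch)]
Accessibility: w0Rw0, w0Rw1, w0Rw2, w0Rw3, w1Rw1, w2Rw2, w3Rw3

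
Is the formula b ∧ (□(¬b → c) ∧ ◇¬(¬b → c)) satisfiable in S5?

1. b ∧ (□(¬b → c) ∧ ◇¬(¬b → c)), 0
2. b, 0   [∧-rule on 1]
3. □(¬b → c) ∧ ◇¬(¬b → c), 0   [∧-rule on 1]
4. □(¬b → c), 0   [∧-rule on 3]
5. ◇¬(¬b → c), 0   [∧-rule on 3]
6. ¬b → c, 0   [□-rule on 4 via 0R0]
7. c, 0   [→-rule on 6 (branches; this branch)]
8. ¬(¬b → c), 1   [◇-rule on 5: fresh world 1, 0R1]
9. ¬b, 1   [¬→-rule on 8]
10. ¬c, 1   [¬→-rule on 8]
11. ¬b → c, 1   [□-rule on 4 via 0R1]
12. c, 1   [→-rule on 11 (branches; this branch)]
Accessibility: 0R0, 0R1, 1R0, 1R1
Branch closes: c and ¬c both at 1.
All branches of the tableau close; one closing branch shown above.

Unsatisfiable (every branch closes)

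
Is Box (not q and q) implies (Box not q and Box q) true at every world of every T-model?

Valid in T

Tableau for the negation not (Box (not q and q) implies (Box not q and Box q)):
1. not (Box (not q and q) implies (Box not q and Box q)), w0
2. Box (not q and q), w0
3. not (Box not q and Box q), w0
4. not q and q, w0
5. not q, w0
6. q, w0
Accessibility: w0Rw0
Branch closes: q and not q both at w0.
All branches of the negation close; one closing branch shown above.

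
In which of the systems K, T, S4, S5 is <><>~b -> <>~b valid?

S4, S5

T-tableau for the negation ~(<><>~b -> <>~b):
1. ~(<><>~b -> <>~b), 0
2. <><>~b, 0
3. ~<>~b, 0
4. b, 0
5. <>~b, 1
6. b, 1
7. ~b, 2
Accessibility: 0R0, 0R1, 1R1, 1R2, 2R2
Complete open branch: countermodel on a T-frame, so not valid in T, nor in K (the same frame is also a K-frame).
S4-tableau for the negation ~(<><>~b -> <>~b):
1. ~(<><>~b -> <>~b), 0
2. <><>~b, 0
3. ~<>~b, 0
4. b, 0
5. <>~b, 1
6. b, 1
7. ~b, 2
8. b, 2
Accessibility: 0R0, 0R1, 0R2, 1R1, 1R2, 2R2
Branch closes: b and ~b both at 2.
Every branch closes (one shown): valid in S4, hence also in S5 (every theorem of S4 is a theorem of S5).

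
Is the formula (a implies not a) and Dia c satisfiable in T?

Satisfiable

1. (a implies not a) and Dia c, u
2. a implies not a, u
3. Dia c, u
4. not a, u
5. c, v
Accessibility: uRu, uRv, vRv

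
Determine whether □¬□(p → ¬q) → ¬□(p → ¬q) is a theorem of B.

Tableau for the negation ¬(□¬□(p → ¬q) → ¬□(p → ¬q)):
1. ¬(□¬□(p → ¬q) → ¬□(p → ¬q)), u
2. □¬□(p → ¬q), u
3. □(p → ¬q), u
4. ¬□(p → ¬q), u
5. p → ¬q, u
6. ¬q, u
7. ¬(p → ¬q), v
8. p, v
9. q, v
10. ¬□(p → ¬q), v
11. p → ¬q, v
12. ¬q, v
Accessibility: uRu, uRv, vRu, vRv
Branch closes: q and ¬q both at v.
Every branch of the negation's tableau closes; the branch above is one of them.

Valid in B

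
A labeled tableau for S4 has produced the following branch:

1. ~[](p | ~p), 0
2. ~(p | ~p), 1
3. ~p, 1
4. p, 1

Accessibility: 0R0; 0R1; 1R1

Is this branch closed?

Closed

Both p and ~p appear at 1.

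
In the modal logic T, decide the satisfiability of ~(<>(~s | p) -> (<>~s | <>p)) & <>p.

1. ~(<>(~s | p) -> (<>~s | <>p)) & <>p, 0
2. ~(<>(~s | p) -> (<>~s | <>p)), 0   [&-rule on 1]
3. <>p, 0   [&-rule on 1]
4. <>(~s | p), 0   [~->-rule on 2]
5. ~(<>~s | <>p), 0   [~->-rule on 2]
6. ~<>~s, 0   [~|-rule on 5]
7. ~<>p, 0   [~|-rule on 5]
8. s, 0   [~<>-rule on 6 via 0R0]
9. ~p, 0   [~<>-rule on 7 via 0R0]
10. p, 1   [<>-rule on 3: fresh world 1, 0R1]
11. s, 1   [~<>-rule on 6 via 0R1]
12. ~p, 1   [~<>-rule on 7 via 0R1]
Accessibility: 0R0, 0R1, 1R1
Branch closes: p and ~p both at 1.
All branches of the tableau close; one closing branch shown above.

Unsatisfiable (every branch closes)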